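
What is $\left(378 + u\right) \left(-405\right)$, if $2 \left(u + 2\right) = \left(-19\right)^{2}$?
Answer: $- \frac{450765}{2} \approx -2.2538 \cdot 10^{5}$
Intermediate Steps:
$u = \frac{357}{2}$ ($u = -2 + \frac{\left(-19\right)^{2}}{2} = -2 + \frac{1}{2} \cdot 361 = -2 + \frac{361}{2} = \frac{357}{2} \approx 178.5$)
$\left(378 + u\right) \left(-405\right) = \left(378 + \frac{357}{2}\right) \left(-405\right) = \frac{1113}{2} \left(-405\right) = - \frac{450765}{2}$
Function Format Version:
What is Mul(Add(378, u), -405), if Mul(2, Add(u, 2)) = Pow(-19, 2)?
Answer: Rational(-450765, 2) ≈ -2.2538e+5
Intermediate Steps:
u = Rational(357, 2) (u = Add(-2, Mul(Rational(1, 2), Pow(-19, 2))) = Add(-2, Mul(Rational(1, 2), 361)) = Add(-2, Rational(361, 2)) = Rational(357, 2) ≈ 178.50)
Mul(Add(378, u), -405) = Mul(Add(378, Rational(357, 2)), -405) = Mul(Rational(1113, 2), -405) = Rational(-450765, 2)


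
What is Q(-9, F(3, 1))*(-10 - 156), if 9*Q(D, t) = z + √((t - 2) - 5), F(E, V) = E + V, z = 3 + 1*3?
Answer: -332/3 - 166*I*√3/9 ≈ -110.67 - 31.947*I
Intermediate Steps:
z = 6 (z = 3 + 3 = 6)
Q(D, t) = ⅔ + √(-7 + t)/9 (Q(D, t) = (6 + √((t - 2) - 5))/9 = (6 + √((-2 + t) - 5))/9 = (6 + √(-7 + t))/9 = ⅔ + √(-7 + t)/9)
Q(-9, F(3, 1))*(-10 - 156) = (⅔ + √(-7 + (3 + 1))/9)*(-10 - 156) = (⅔ + √(-7 + 4)/9)*(-166) = (⅔ + √(-3)/9)*(-166) = (⅔ + (I*√3)/9)*(-166) = (⅔ + I*√3/9)*(-166) = -332/3 - 166*I*√3/9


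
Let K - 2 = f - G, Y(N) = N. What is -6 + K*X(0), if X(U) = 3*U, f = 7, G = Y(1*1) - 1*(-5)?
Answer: -6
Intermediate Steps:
G = 6 (G = 1*1 - 1*(-5) = 1 + 5 = 6)
K = 3 (K = 2 + (7 - 1*6) = 2 + (7 - 6) = 2 + 1 = 3)
-6 + K*X(0) = -6 + 3*(3*0) = -6 + 3*0 = -6 + 0 = -6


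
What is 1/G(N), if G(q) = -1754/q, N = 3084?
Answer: -1542/877 ≈ -1.7583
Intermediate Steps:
1/G(N) = 1/(-1754/3084) = 1/(-1754*1/3084) = 1/(-877/1542) = -1542/877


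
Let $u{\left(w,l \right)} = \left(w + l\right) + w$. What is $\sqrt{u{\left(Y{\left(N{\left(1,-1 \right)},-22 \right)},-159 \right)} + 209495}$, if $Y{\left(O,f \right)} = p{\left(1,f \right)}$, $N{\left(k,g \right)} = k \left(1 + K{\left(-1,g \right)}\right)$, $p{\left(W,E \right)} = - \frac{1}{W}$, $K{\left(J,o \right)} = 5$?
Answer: $\sqrt{209334} \approx 457.53$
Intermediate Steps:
$N{\left(k,g \right)} = 6 k$ ($N{\left(k,g \right)} = k \left(1 + 5\right) = k 6 = 6 k$)
$Y{\left(O,f \right)} = -1$ ($Y{\left(O,f \right)} = - 1^{-1} = \left(-1\right) 1 = -1$)
$u{\left(w,l \right)} = l + 2 w$ ($u{\left(w,l \right)} = \left(l + w\right) + w = l + 2 w$)
$\sqrt{u{\left(Y{\left(N{\left(1,-1 \right)},-22 \right)},-159 \right)} + 209495} = \sqrt{\left(-159 + 2 \left(-1\right)\right) + 209495} = \sqrt{\left(-159 - 2\right) + 209495} = \sqrt{-161 + 209495} = \sqrt{209334}$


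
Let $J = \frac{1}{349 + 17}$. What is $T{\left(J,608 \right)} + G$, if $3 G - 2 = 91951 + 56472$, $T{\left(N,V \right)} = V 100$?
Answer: $110275$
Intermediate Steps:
$J = \frac{1}{366} \approx 0.0027322$
$T{\left(N,V \right)} = 100 V$
$G = 49475$ ($G = \frac{2}{3} + \frac{91951 + 56472}{3} = \frac{2}{3} + \frac{1}{3} \cdot 148423 = \frac{2}{3} + \frac{148423}{3} = 49475$)
$T{\left(J,608 \right)} + G = 100 \cdot 608 + 49475 = 60800 + 49475 = 110275$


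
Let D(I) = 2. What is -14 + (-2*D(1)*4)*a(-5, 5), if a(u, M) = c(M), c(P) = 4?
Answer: -78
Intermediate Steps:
a(u, M) = 4
-14 + (-2*D(1)*4)*a(-5, 5) = -14 + (-2*2*4)*4 = -14 - 4*4*4 = -14 - 16*4 = -14 - 64 = -78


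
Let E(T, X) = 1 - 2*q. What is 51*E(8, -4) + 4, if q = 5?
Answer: -455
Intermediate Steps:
E(T, X) = -9 (E(T, X) = 1 - 2*5 = 1 - 10 = -9)
51*E(8, -4) + 4 = 51*(-9) + 4 = -459 + 4 = -455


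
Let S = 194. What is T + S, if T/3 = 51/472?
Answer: 91721/472 ≈ 194.32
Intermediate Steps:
T = 153/472 (T = 3*(51/472) = 153/472 ≈ 0.32415)
T + S = 153/472 + 194 = 91721/472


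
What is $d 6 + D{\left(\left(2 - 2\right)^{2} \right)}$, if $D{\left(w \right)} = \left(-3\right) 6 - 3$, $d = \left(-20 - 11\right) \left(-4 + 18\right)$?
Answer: $-2625$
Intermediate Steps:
$d = -434$ ($d = \left(-31\right) 14 = -434$)
$D{\left(w \right)} = -21$ ($D{\left(w \right)} = -18 - 3 = -21$)
$d 6 + D{\left(\left(2 - 2\right)^{2} \right)} = \left(-434\right) 6 - 21 = -2604 - 21 = -2625$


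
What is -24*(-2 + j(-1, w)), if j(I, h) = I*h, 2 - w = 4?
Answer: 0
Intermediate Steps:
w = -2 (w = 2 - 1*4 = 2 - 4 = -2)
-24*(-2 + j(-1, w)) = -24*(-2 - 1*(-2)) = -24*(-2 + 2) = -24*0 = 0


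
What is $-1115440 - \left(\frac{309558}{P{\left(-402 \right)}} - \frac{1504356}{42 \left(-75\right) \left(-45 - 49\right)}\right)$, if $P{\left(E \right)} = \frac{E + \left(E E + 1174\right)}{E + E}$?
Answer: $- \frac{79696273732052}{71546925} \approx -1.1139 \cdot 10^{6}$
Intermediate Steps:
$P{\left(E \right)} = \frac{1174 + E + E^{2}}{2 E}$ ($P{\left(E \right)} = \frac{E + \left(E^{2} + 1174\right)}{2 E} = \left(E + \left(1174 + E^{2}\right)\right) \frac{1}{2 E} = \left(1174 + E + E^{2}\right) \frac{1}{2 E} = \frac{1174 + E + E^{2}}{2 E}$)
$-1115440 - \left(\frac{309558}{P{\left(-402 \right)}} - \frac{1504356}{42 \left(-75\right) \left(-45 - 49\right)}\right) = -1115440 - \left(\frac{309558}{\frac{1}{2} \frac{1}{-402} \left(1174 - 402 \left(1 - 402\right)\right)} - \frac{1504356}{42 \left(-75\right) \left(-45 - 49\right)}\right) = -1115440 - \left(\frac{309558}{\frac{1}{2} \left(- \frac{1}{402}\right) \left(1174 - -161202\right)} - \frac{1504356}{\left(-3150\right) \left(-45 - 49\right)}\right) = -1115440 - \left(\frac{309558}{\frac{1}{2} \left(- \frac{1}{402}\right) \left(1174 + 161202\right)} - \frac{1504356}{\left(-3150\right) \left(-94\right)}\right) = -1115440 - \left(\frac{309558}{\frac{1}{2} \left(- \frac{1}{402}\right) 162376} - \frac{1504356}{296100}\right) = -1115440 - \left(\frac{309558}{- \frac{40594}{201}} - \frac{17909}{3525}\right) = -1115440 - \left(309558 \left(- \frac{201}{40594}\right) - \frac{17909}{3525}\right) = -1115440 - \left(- \frac{31110579}{20297} - \frac{17909}{3525}\right) = -1115440 - - \frac{110028289948}{71546925} = -1115440 + \frac{110028289948}{71546925} = - \frac{79696273732052}{71546925}$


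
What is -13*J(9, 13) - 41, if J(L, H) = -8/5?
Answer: -101/5 ≈ -20.200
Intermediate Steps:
J(L, H) = -8/5 (J(L, H) = -8*⅕ = -8/5)
-13*J(9, 13) - 41 = -13*(-8/5) - 41 = 104/5 - 41 = -101/5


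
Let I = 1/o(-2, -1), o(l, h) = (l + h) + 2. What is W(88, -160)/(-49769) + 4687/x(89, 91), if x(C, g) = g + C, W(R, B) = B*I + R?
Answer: 233222663/8958420 ≈ 26.034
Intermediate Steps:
o(l, h) = 2 + h + l (o(l, h) = (h + l) + 2 = 2 + h + l)
I = -1 (I = 1/(2 - 1 - 2) = 1/(-1) = -1)
W(R, B) = R - B (W(R, B) = B*(-1) + R = -B + R = R - B)
x(C, g) = C + g
W(88, -160)/(-49769) + 4687/x(89, 91) = (88 - 1*(-160))/(-49769) + 4687/(89 + 91) = (88 + 160)*(-1/49769) + 4687/180 = 248*(-1/49769) + 4687*(1/180) = -248/49769 + 4687/180 = 233222663/8958420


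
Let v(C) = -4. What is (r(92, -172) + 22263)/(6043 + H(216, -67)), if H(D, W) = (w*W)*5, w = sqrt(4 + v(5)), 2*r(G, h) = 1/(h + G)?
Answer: 3562079/966880 ≈ 3.6841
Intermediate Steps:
r(G, h) = 1/(2*(G + h)) (r(G, h) = 1/(2*(h + G)) = 1/(2*(G + h)))
w = 0 (w = sqrt(4 - 4) = sqrt(0) = 0)
H(D, W) = 0 (H(D, W) = (0*W)*5 = 0*5 = 0)
(r(92, -172) + 22263)/(6043 + H(216, -67)) = (1/(2*(92 - 172)) + 22263)/(6043 + 0) = ((1/2)/(-80) + 22263)/6043 = ((1/2)*(-1/80) + 22263)*(1/6043) = (-1/160 + 22263)*(1/6043) = (3562079/160)*(1/6043) = 3562079/966880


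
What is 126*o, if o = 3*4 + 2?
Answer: 1764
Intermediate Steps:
o = 14 (o = 12 + 2 = 14)
126*o = 126*14 = 1764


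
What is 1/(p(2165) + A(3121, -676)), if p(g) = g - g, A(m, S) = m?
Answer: 1/3121 ≈ 0.00032041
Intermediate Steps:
p(g) = 0
1/(p(2165) + A(3121, -676)) = 1/(0 + 3121) = 1/3121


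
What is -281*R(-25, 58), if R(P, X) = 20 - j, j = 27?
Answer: 1967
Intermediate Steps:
R(P, X) = -7 (R(P, X) = 20 - 1*27 = 20 - 27 = -7)
-281*R(-25, 58) = -281*(-7) = 1967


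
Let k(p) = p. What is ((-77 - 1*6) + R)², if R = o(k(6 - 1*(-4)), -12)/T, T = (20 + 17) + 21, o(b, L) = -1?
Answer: 23184225/3364 ≈ 6891.9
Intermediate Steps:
T = 58 (T = 37 + 21 = 58)
R = -1/58 ≈ -0.017241
((-77 - 1*6) + R)² = ((-77 - 1*6) - 1/58)² = ((-77 - 6) - 1/58)² = (-83 - 1/58)² = (-4815/58)² = 23184225/3364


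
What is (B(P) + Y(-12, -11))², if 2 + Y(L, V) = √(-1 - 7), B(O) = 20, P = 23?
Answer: 316 + 72*I*√2 ≈ 316.0 + 101.82*I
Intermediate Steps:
Y(L, V) = -2 + 2*I*√2 (Y(L, V) = -2 + √(-1 - 7) = -2 + √(-8) = -2 + 2*I*√2)
(B(P) + Y(-12, -11))² = (20 + (-2 + 2*I*√2))² = (18 + 2*I*√2)²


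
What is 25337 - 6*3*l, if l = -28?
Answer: 25841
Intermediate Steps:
25337 - 6*3*l = 25337 - 6*3*(-28) = 25337 - 18*(-28) = 25337 - 1*(-504) = 25337 + 504 = 25841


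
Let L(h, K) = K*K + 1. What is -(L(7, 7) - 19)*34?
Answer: -1054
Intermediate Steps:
L(h, K) = 1 + K² (L(h, K) = K² + 1 = 1 + K²)
-(L(7, 7) - 19)*34 = -((1 + 7²) - 19)*34 = -((1 + 49) - 19)*34 = -(50 - 19)*34 = -31*34 = -1*1054 = -1054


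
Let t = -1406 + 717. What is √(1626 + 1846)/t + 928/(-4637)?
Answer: -928/4637 - 4*√217/689 ≈ -0.28565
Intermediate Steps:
t = -689
√(1626 + 1846)/t + 928/(-4637) = √(1626 + 1846)/(-689) + 928/(-4637) = √3472*(-1/689) + 928*(-1/4637) = (4*√217)*(-1/689) - 928/4637 = -4*√217/689 - 928/4637 = -928/4637 - 4*√217/689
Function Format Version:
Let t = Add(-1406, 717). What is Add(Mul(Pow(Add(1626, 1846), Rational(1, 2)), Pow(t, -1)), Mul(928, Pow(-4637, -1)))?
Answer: Add(Rational(-928, 4637), Mul(Rational(-4, 689), Pow(217, Rational(1, 2)))) ≈ -0.28565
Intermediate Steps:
t = -689
Add(Mul(Pow(Add(1626, 1846), Rational(1, 2)), Pow(t, -1)), Mul(928, Pow(-4637, -1))) = Add(Mul(Pow(Add(1626, 1846), Rational(1, 2)), Pow(-689, -1)), Mul(928, Pow(-4637, -1))) = Add(Mul(Pow(3472, Rational(1, 2)), Rational(-1, 689)), Mul(928, Rational(-1, 4637))) = Add(Mul(Mul(4, Pow(217, Rational(1, 2))), Rational(-1, 689)), Rational(-928, 4637)) = Add(Mul(Rational(-4, 689), Pow(217, Rational(1, 2))), Rational(-928, 4637)) = Add(Rational(-928, 4637), Mul(Rational(-4, 689), Pow(217, Rational(1, 2))))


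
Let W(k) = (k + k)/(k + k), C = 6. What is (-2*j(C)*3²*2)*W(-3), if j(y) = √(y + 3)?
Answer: -108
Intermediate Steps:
j(y) = √(3 + y)
W(k) = 1 (W(k) = (2*k)/((2*k)) = (2*k)*(1/(2*k)) = 1)
(-2*j(C)*3²*2)*W(-3) = -2*√(3 + 6)*3²*2*1 = -2*√9*9*2*1 = -2*3*9*2*1 = -54*2*1 = -2*54*1 = -108*1 = -108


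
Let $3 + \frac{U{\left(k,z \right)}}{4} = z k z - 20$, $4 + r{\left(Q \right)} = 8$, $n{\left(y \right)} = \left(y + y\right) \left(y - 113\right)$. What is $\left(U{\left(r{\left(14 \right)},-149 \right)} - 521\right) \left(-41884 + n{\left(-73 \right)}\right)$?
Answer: $-5222592984$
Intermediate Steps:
$n{\left(y \right)} = 2 y \left(-113 + y\right)$
$r{\left(Q \right)} = 4$ ($r{\left(Q \right)} = -4 + 8 = 4$)
$U{\left(k,z \right)} = -92 + 4 k z^{2}$ ($U{\left(k,z \right)} = -12 + 4 \left(z k z - 20\right) = -12 + 4 \left(k z z - 20\right) = -12 + 4 \left(k z^{2} - 20\right) = -12 + 4 \left(-20 + k z^{2}\right) = -12 + \left(-80 + 4 k z^{2}\right) = -92 + 4 k z^{2}$)
$\left(U{\left(r{\left(14 \right)},-149 \right)} - 521\right) \left(-41884 + n{\left(-73 \right)}\right) = \left(\left(-92 + 4 \cdot 4 \left(-149\right)^{2}\right) - 521\right) \left(-41884 + 2 \left(-73\right) \left(-113 - 73\right)\right) = \left(\left(-92 + 4 \cdot 4 \cdot 22201\right) - 521\right) \left(-41884 + 2 \left(-73\right) \left(-186\right)\right) = \left(\left(-92 + 355216\right) - 521\right) \left(-41884 + 27156\right) = \left(355124 - 521\right) \left(-14728\right) = 354603 \left(-14728\right) = -5222592984$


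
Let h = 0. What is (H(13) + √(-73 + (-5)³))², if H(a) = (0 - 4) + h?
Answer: (-4 + 3*I*√22)² ≈ -182.0 - 112.57*I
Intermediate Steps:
H(a) = -4 (H(a) = (0 - 4) + 0 = -4 + 0 = -4)
(H(13) + √(-73 + (-5)³))² = (-4 + √(-73 + (-5)³))² = (-4 + √(-73 - 125))² = (-4 + √(-198))² = (-4 + 3*I*√22)²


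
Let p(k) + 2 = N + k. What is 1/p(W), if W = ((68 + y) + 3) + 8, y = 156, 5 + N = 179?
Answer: 1/407 ≈ 0.0024570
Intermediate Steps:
N = 174 (N = -5 + 179 = 174)
W = 235 (W = ((68 + 156) + 3) + 8 = (224 + 3) + 8 = 227 + 8 = 235)
p(k) = 172 + k (p(k) = -2 + (174 + k) = 172 + k)
1/p(W) = 1/(172 + 235) = 1/407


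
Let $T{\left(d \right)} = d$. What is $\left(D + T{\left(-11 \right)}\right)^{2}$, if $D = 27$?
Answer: $256$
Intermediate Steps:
$\left(D + T{\left(-11 \right)}\right)^{2} = \left(27 - 11\right)^{2} = 16^{2} = 256$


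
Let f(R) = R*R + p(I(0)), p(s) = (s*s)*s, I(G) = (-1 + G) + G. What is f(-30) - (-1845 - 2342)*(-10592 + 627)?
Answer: -41722556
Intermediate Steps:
I(G) = -1 + 2*G
p(s) = s³ (p(s) = s²*s = s³)
f(R) = -1 + R² (f(R) = R*R + (-1 + 2*0)³ = R² + (-1 + 0)³ = R² + (-1)³ = R² - 1 = -1 + R²)
f(-30) - (-1845 - 2342)*(-10592 + 627) = (-1 + (-30)²) - (-1845 - 2342)*(-10592 + 627) = (-1 + 900) - (-4187)*(-9965) = 899 - 1*41723455 = 899 - 41723455 = -41722556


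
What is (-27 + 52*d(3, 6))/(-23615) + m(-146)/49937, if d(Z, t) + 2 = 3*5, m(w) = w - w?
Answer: -649/23615 ≈ -0.027483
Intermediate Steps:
m(w) = 0
d(Z, t) = 13 (d(Z, t) = -2 + 3*5 = -2 + 15 = 13)
(-27 + 52*d(3, 6))/(-23615) + m(-146)/49937 = (-27 + 52*13)/(-23615) + 0/49937 = (-27 + 676)*(-1/23615) + 0*(1/49937) = 649*(-1/23615) + 0 = -649/23615 + 0 = -649/23615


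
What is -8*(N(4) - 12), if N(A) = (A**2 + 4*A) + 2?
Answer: -176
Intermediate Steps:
N(A) = 2 + A**2 + 4*A
-8*(N(4) - 12) = -8*((2 + 4**2 + 4*4) - 12) = -8*((2 + 16 + 16) - 12) = -8*(34 - 12) = -8*22 = -176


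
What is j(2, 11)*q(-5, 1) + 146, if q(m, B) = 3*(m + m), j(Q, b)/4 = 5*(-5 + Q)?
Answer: 1946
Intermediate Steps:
j(Q, b) = -100 + 20*Q (j(Q, b) = 4*(5*(-5 + Q)) = 4*(-25 + 5*Q) = -100 + 20*Q)
q(m, B) = 6*m (q(m, B) = 3*(2*m) = 6*m)
j(2, 11)*q(-5, 1) + 146 = (-100 + 20*2)*(6*(-5)) + 146 = (-100 + 40)*(-30) + 146 = -60*(-30) + 146 = 1800 + 146 = 1946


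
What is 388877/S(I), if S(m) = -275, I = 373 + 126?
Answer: -388877/275 ≈ -1414.1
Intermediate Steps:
I = 499
388877/S(I) = 388877/(-275) = 388877*(-1/275) = -388877/275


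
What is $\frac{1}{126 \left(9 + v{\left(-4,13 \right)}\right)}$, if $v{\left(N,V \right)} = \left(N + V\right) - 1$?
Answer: $\frac{1}{2142} \approx 0.00046685$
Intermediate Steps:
$v{\left(N,V \right)} = -1 + N + V$
$\frac{1}{126 \left(9 + v{\left(-4,13 \right)}\right)} = \frac{1}{126 \left(9 - -8\right)} = \frac{1}{126 \left(9 + 8\right)} = \frac{1}{126 \cdot 17} = \frac{1}{2142}$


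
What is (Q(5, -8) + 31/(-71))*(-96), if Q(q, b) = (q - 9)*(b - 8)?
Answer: -433248/71 ≈ -6102.1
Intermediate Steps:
Q(q, b) = (-9 + q)*(-8 + b)
(Q(5, -8) + 31/(-71))*(-96) = ((72 - 9*(-8) - 8*5 - 8*5) + 31/(-71))*(-96) = ((72 + 72 - 40 - 40) + 31*(-1/71))*(-96) = (64 - 31/71)*(-96) = (4513/71)*(-96) = -433248/71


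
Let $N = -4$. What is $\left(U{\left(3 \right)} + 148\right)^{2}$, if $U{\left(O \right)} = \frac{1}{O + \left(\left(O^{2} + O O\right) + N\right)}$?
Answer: $\frac{6335289}{289} \approx 21921.0$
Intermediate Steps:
$U{\left(O \right)} = \frac{1}{-4 + O + 2 O^{2}}$ ($U{\left(O \right)} = \frac{1}{O - \left(4 - O^{2} - O O\right)} = \frac{1}{O + \left(\left(O^{2} + O^{2}\right) - 4\right)} = \frac{1}{O + \left(2 O^{2} - 4\right)} = \frac{1}{O + \left(-4 + 2 O^{2}\right)} = \frac{1}{-4 + O + 2 O^{2}}$)
$\left(U{\left(3 \right)} + 148\right)^{2} = \left(\frac{1}{-4 + 3 + 2 \cdot 3^{2}} + 148\right)^{2} = \left(\frac{1}{-4 + 3 + 2 \cdot 9} + 148\right)^{2} = \left(\frac{1}{-4 + 3 + 18} + 148\right)^{2} = \left(\frac{1}{17} + 148\right)^{2} = \left(\frac{2517}{17}\right)^{2} = \frac{6335289}{289}$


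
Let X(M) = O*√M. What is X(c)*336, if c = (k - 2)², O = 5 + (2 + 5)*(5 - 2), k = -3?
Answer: 43680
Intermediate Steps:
O = 26 (O = 5 + 7*3 = 5 + 21 = 26)
c = 25 (c = (-3 - 2)² = (-5)² = 25)
X(M) = 26*√M
X(c)*336 = (26*√25)*336 = (26*5)*336 = 130*336 = 43680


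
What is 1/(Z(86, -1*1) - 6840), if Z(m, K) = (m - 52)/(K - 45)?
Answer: -23/157337 ≈ -0.00014618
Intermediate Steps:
Z(m, K) = (-52 + m)/(-45 + K)
1/(Z(86, -1*1) - 6840) = 1/((-52 + 86)/(-45 - 1*1) - 6840) = 1/(34/(-45 - 1) - 6840) = 1/(34/(-46) - 6840) = 1/(-1/46*34 - 6840) = 1/(-17/23 - 6840) = 1/(-157337/23) = -23/157337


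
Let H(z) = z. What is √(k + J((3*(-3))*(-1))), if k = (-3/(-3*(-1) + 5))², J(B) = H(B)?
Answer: 3*√65/8 ≈ 3.0233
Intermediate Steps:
J(B) = B
k = 9/64 (k = (-3/(3 + 5))² = (-3/8)² = 9/64 ≈ 0.14063)
√(k + J((3*(-3))*(-1))) = √(9/64 + (3*(-3))*(-1)) = √(9/64 - 9*(-1)) = √(9/64 + 9) = √(585/64) = 3*√65/8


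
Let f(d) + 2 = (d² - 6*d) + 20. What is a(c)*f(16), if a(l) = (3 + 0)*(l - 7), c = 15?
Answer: 4272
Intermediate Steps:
a(l) = -21 + 3*l (a(l) = 3*(-7 + l) = -21 + 3*l)
f(d) = 18 + d² - 6*d (f(d) = -2 + ((d² - 6*d) + 20) = -2 + (20 + d² - 6*d) = 18 + d² - 6*d)
a(c)*f(16) = (-21 + 3*15)*(18 + 16² - 6*16) = (-21 + 45)*(18 + 256 - 96) = 24*178 = 4272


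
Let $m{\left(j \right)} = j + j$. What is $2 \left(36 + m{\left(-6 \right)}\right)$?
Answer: $48$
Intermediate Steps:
$m{\left(j \right)} = 2 j$
$2 \left(36 + m{\left(-6 \right)}\right) = 2 \left(36 + 2 \left(-6\right)\right) = 2 \left(36 - 12\right) = 2 \cdot 24 = 48$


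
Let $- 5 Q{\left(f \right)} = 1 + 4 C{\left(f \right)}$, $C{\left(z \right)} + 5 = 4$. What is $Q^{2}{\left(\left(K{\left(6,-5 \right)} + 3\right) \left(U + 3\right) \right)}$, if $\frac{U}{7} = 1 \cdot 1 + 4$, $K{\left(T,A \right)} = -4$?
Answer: $\frac{9}{25} \approx 0.36$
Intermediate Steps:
$C{\left(z \right)} = -1$ ($C{\left(z \right)} = -5 + 4 = -1$)
$U = 35$ ($U = 7 \left(1 \cdot 1 + 4\right) = 7 \left(1 + 4\right) = 7 \cdot 5 = 35$)
$Q{\left(f \right)} = \frac{3}{5}$ ($Q{\left(f \right)} = - \frac{1 + 4 \left(-1\right)}{5} = - \frac{1 - 4}{5} = \left(- \frac{1}{5}\right) \left(-3\right) = \frac{3}{5}$)
$Q^{2}{\left(\left(K{\left(6,-5 \right)} + 3\right) \left(U + 3\right) \right)} = \left(\frac{3}{5}\right)^{2} = \frac{9}{25}$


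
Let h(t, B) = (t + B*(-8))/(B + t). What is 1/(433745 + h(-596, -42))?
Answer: 319/138364785 ≈ 2.3055e-6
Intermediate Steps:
h(t, B) = (t - 8*B)/(B + t)
1/(433745 + h(-596, -42)) = 1/(433745 + (-596 - 8*(-42))/(-42 - 596)) = 1/(433745 + (-596 + 336)/(-638)) = 1/(433745 - 1/638*(-260)) = 1/(433745 + 130/319) = 1/(138364785/319) = 319/138364785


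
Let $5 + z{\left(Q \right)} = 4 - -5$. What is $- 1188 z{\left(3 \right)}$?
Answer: $-4752$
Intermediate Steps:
$z{\left(Q \right)} = 4$ ($z{\left(Q \right)} = -5 + \left(4 - -5\right) = -5 + \left(4 + 5\right) = -5 + 9 = 4$)
$- 1188 z{\left(3 \right)} = \left(-1188\right) 4 = -4752$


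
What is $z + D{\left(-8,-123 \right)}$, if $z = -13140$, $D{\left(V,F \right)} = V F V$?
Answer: $-21012$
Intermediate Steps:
$D{\left(V,F \right)} = F V^{2}$ ($D{\left(V,F \right)} = F V V = F V^{2}$)
$z + D{\left(-8,-123 \right)} = -13140 - 123 \left(-8\right)^{2} = -13140 - 7872 = -21012$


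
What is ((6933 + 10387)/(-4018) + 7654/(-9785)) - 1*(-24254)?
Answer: 476686593524/19658065 ≈ 24249.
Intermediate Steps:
((6933 + 10387)/(-4018) + 7654/(-9785)) - 1*(-24254) = (17320*(-1/4018) + 7654*(-1/9785)) + 24254 = (-8660/2009 - 7654/9785) + 24254 = -100114986/19658065 + 24254 = 476686593524/19658065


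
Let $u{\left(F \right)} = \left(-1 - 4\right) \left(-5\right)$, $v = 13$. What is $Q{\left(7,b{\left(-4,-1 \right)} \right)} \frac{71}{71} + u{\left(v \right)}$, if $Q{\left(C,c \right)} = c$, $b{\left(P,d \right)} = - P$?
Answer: $29$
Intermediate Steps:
$u{\left(F \right)} = 25$ ($u{\left(F \right)} = \left(-5\right) \left(-5\right) = 25$)
$Q{\left(7,b{\left(-4,-1 \right)} \right)} \frac{71}{71} + u{\left(v \right)} = \left(-1\right) \left(-4\right) \frac{71}{71} + 25 = 4 \cdot 71 \cdot \frac{1}{71} + 25 = 4 \cdot 1 + 25 = 4 + 25 = 29$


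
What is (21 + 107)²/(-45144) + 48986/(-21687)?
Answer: -106947658/40793247 ≈ -2.6217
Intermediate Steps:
(21 + 107)²/(-45144) + 48986/(-21687) = 128²*(-1/45144) + 48986*(-1/21687) = 16384*(-1/45144) - 48986/21687 = -2048/5643 - 48986/21687 = -106947658/40793247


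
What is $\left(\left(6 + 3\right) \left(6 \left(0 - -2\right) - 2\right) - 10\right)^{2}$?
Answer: $6400$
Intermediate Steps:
$\left(\left(6 + 3\right) \left(6 \left(0 - -2\right) - 2\right) - 10\right)^{2} = \left(9 \left(6 \left(0 + 2\right) - 2\right) - 10\right)^{2} = \left(9 \left(6 \cdot 2 - 2\right) - 10\right)^{2} = \left(9 \left(12 - 2\right) - 10\right)^{2} = \left(9 \cdot 10 - 10\right)^{2} = \left(90 - 10\right)^{2} = 80^{2} = 6400$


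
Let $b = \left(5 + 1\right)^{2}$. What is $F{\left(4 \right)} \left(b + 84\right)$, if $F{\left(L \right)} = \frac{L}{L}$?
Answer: $120$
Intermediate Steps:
$b = 36$ ($b = 6^{2} = 36$)
$F{\left(L \right)} = 1$
$F{\left(4 \right)} \left(b + 84\right) = 1 \left(36 + 84\right) = 1 \cdot 120 = 120$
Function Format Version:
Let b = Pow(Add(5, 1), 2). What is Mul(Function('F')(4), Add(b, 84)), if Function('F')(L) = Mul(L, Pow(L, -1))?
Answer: 120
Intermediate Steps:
b = 36 (b = Pow(6, 2) = 36)
Function('F')(L) = 1
Mul(Function('F')(4), Add(b, 84)) = Mul(1, Add(36, 84)) = Mul(1, 120) = 120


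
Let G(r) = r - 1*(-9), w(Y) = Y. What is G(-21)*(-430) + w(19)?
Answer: 5179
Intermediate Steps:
G(r) = 9 + r (G(r) = r + 9 = 9 + r)
G(-21)*(-430) + w(19) = (9 - 21)*(-430) + 19 = -12*(-430) + 19 = 5160 + 19 = 5179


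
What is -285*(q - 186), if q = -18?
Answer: 58140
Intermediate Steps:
-285*(q - 186) = -285*(-18 - 186) = -285*(-204) = 58140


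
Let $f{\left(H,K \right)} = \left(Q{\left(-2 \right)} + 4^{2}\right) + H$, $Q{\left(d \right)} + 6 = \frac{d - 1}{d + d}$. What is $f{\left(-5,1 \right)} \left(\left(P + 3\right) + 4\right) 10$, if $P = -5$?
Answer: $115$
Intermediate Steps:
$Q{\left(d \right)} = -6 + \frac{-1 + d}{2 d}$ ($Q{\left(d \right)} = -6 + \frac{d - 1}{d + d} = -6 + \frac{-1 + d}{2 d}$)
$f{\left(H,K \right)} = \frac{43}{4} + H$ ($f{\left(H,K \right)} = \left(\frac{-1 - -22}{2 \left(-2\right)} + 4^{2}\right) + H = \left(\frac{1}{2} \left(- \frac{1}{2}\right) \left(-1 + 22\right) + 16\right) + H = \left(\frac{1}{2} \left(- \frac{1}{2}\right) 21 + 16\right) + H = \left(- \frac{21}{4} + 16\right) + H = \frac{43}{4} + H$)
$f{\left(-5,1 \right)} \left(\left(P + 3\right) + 4\right) 10 = \left(\frac{43}{4} - 5\right) \left(\left(-5 + 3\right) + 4\right) 10 = \frac{23 \left(-2 + 4\right)}{4} \cdot 10 = \frac{23}{4} \cdot 2 \cdot 10 = \frac{23}{2} \cdot 10 = 115$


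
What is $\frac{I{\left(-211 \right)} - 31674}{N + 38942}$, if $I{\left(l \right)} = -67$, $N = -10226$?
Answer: $- \frac{31741}{28716} \approx -1.1053$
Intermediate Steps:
$\frac{I{\left(-211 \right)} - 31674}{N + 38942} = \frac{-67 - 31674}{-10226 + 38942} = - \frac{31741}{28716}$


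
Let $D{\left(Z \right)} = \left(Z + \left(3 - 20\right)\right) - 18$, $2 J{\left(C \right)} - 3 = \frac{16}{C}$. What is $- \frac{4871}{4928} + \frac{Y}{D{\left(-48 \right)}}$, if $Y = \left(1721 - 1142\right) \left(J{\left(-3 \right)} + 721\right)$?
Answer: $- \frac{2054313381}{409024} \approx -5022.5$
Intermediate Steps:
$J{\left(C \right)} = \frac{3}{2} + \frac{8}{C}$ ($J{\left(C \right)} = \frac{3}{2} + \frac{16 \frac{1}{C}}{2} = \frac{3}{2} + \frac{8}{C}$)
$Y = \frac{833567}{2}$ ($Y = \left(1721 - 1142\right) \left(\left(\frac{3}{2} + \frac{8}{-3}\right) + 721\right) = 579 \left(\left(\frac{3}{2} + 8 \left(- \frac{1}{3}\right)\right) + 721\right) = 579 \left(\left(\frac{3}{2} - \frac{8}{3}\right) + 721\right) = 579 \left(- \frac{7}{6} + 721\right) = 579 \cdot \frac{4319}{6} = \frac{833567}{2} \approx 4.1678 \cdot 10^{5}$)
$D{\left(Z \right)} = -35 + Z$ ($D{\left(Z \right)} = \left(Z + \left(3 - 20\right)\right) - 18 = \left(Z - 17\right) - 18 = \left(-17 + Z\right) - 18 = -35 + Z$)
$- \frac{4871}{4928} + \frac{Y}{D{\left(-48 \right)}} = - \frac{4871}{4928} + \frac{833567}{2 \left(-35 - 48\right)} = \left(-4871\right) \frac{1}{4928} + \frac{833567}{2 \left(-83\right)} = - \frac{4871}{4928} + \frac{833567}{2} \left(- \frac{1}{83}\right) = - \frac{4871}{4928} - \frac{833567}{166} = - \frac{2054313381}{409024}$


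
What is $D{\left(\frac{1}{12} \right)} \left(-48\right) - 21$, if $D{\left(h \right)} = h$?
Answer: $-25$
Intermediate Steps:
$D{\left(\frac{1}{12} \right)} \left(-48\right) - 21 = \frac{1}{12} \left(-48\right) - 21 = -4 - 21 = -25$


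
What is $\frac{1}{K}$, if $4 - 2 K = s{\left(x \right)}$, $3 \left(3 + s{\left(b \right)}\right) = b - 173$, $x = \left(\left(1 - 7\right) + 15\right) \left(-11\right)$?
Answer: $\frac{6}{293} \approx 0.020478$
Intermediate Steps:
$x = -99$ ($x = \left(\left(1 - 7\right) + 15\right) \left(-11\right) = \left(-6 + 15\right) \left(-11\right) = 9 \left(-11\right) = -99$)
$s{\left(b \right)} = - \frac{182}{3} + \frac{b}{3}$ ($s{\left(b \right)} = -3 + \frac{b - 173}{3} = -3 + \frac{-173 + b}{3} = -3 + \left(- \frac{173}{3} + \frac{b}{3}\right) = - \frac{182}{3} + \frac{b}{3}$)
$K = \frac{293}{6}$ ($K = 2 - \frac{- \frac{182}{3} + \frac{1}{3} \left(-99\right)}{2} = 2 - \frac{- \frac{182}{3} - 33}{2} = 2 - - \frac{281}{6} = 2 + \frac{281}{6} = \frac{293}{6} \approx 48.833$)
$\frac{1}{K} = \frac{1}{\frac{293}{6}} = \frac{6}{293}$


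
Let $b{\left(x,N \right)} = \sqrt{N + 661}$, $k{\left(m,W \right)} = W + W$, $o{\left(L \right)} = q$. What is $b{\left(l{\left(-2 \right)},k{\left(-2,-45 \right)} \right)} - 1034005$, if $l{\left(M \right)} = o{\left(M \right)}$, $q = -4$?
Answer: $-1034005 + \sqrt{571} \approx -1.034 \cdot 10^{6}$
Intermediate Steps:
$o{\left(L \right)} = -4$
$k{\left(m,W \right)} = 2 W$
$l{\left(M \right)} = -4$
$b{\left(x,N \right)} = \sqrt{661 + N}$
$b{\left(l{\left(-2 \right)},k{\left(-2,-45 \right)} \right)} - 1034005 = \sqrt{661 + 2 \left(-45\right)} - 1034005 = \sqrt{661 - 90} - 1034005 = \sqrt{571} - 1034005 = -1034005 + \sqrt{571}$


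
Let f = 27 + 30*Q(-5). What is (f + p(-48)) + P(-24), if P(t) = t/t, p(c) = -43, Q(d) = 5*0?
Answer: -15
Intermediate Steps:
Q(d) = 0
f = 27 (f = 27 + 30*0 = 27 + 0 = 27)
P(t) = 1
(f + p(-48)) + P(-24) = (27 - 43) + 1 = -16 + 1 = -15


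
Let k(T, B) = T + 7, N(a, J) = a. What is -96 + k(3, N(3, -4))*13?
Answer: 34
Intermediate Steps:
k(T, B) = 7 + T
-96 + k(3, N(3, -4))*13 = -96 + (7 + 3)*13 = -96 + 10*13 = -96 + 130 = 34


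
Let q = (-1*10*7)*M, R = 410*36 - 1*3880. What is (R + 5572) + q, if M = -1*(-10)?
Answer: 15752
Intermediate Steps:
M = 10
R = 10880 (R = 14760 - 3880 = 10880)
q = -700 (q = (-1*10*7)*10 = -10*7*10 = -70*10 = -700)
(R + 5572) + q = (10880 + 5572) - 700 = 16452 - 700 = 15752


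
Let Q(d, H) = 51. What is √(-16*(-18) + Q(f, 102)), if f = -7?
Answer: √339 ≈ 18.412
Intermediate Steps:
√(-16*(-18) + Q(f, 102)) = √(-16*(-18) + 51) = √(288 + 51) = √339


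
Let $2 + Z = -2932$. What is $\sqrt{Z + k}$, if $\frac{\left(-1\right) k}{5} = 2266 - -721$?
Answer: $i \sqrt{17869} \approx 133.68 i$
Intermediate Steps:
$Z = -2934$ ($Z = -2 - 2932 = -2934$)
$k = -14935$ ($k = - 5 \left(2266 - -721\right) = - 5 \left(2266 + 721\right) = \left(-5\right) 2987 = -14935$)
$\sqrt{Z + k} = \sqrt{-2934 - 14935} = \sqrt{-17869} = i \sqrt{17869}$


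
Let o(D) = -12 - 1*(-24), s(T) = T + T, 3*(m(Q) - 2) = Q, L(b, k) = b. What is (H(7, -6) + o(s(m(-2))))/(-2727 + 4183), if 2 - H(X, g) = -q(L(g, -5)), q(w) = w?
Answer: 1/182 ≈ 0.0054945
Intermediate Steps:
m(Q) = 2 + Q/3
s(T) = 2*T
H(X, g) = 2 + g (H(X, g) = 2 - (-1)*g = 2 + g)
o(D) = 12 (o(D) = -12 + 24 = 12)
(H(7, -6) + o(s(m(-2))))/(-2727 + 4183) = ((2 - 6) + 12)/(-2727 + 4183) = (-4 + 12)/1456 = 8*(1/1456) = 1/182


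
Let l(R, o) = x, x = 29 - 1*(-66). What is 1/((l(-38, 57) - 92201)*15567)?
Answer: -1/1433814102 ≈ -6.9744e-10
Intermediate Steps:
x = 95 (x = 29 + 66 = 95)
l(R, o) = 95
1/((l(-38, 57) - 92201)*15567) = 1/((95 - 92201)*15567) = (1/15567)/(-92106) = -1/92106*1/15567 = -1/1433814102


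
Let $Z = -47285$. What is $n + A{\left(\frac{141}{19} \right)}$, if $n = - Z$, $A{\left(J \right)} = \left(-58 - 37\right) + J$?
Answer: $\frac{896751}{19} \approx 47197.0$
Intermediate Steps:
$A{\left(J \right)} = -95 + J$
$n = 47285$ ($n = \left(-1\right) \left(-47285\right) = 47285$)
$n + A{\left(\frac{141}{19} \right)} = 47285 - \left(95 - \frac{141}{19}\right) = 47285 + \left(-95 + 141 \cdot \frac{1}{19}\right) = 47285 + \left(-95 + \frac{141}{19}\right) = 47285 - \frac{1664}{19} = \frac{896751}{19}$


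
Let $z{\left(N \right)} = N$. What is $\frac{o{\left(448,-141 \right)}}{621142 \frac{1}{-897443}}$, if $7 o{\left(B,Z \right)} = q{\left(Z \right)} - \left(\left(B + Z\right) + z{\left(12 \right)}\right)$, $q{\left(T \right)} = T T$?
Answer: $- \frac{8777889983}{2173997} \approx -4037.7$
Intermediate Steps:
$q{\left(T \right)} = T^{2}$
$o{\left(B,Z \right)} = - \frac{12}{7} - \frac{B}{7} - \frac{Z}{7} + \frac{Z^{2}}{7}$ ($o{\left(B,Z \right)} = \frac{Z^{2} - \left(\left(B + Z\right) + 12\right)}{7} = \frac{Z^{2} - \left(12 + B + Z\right)}{7} = \frac{-12 + Z^{2} - B - Z}{7} = - \frac{12}{7} - \frac{B}{7} - \frac{Z}{7} + \frac{Z^{2}}{7}$)
$\frac{o{\left(448,-141 \right)}}{621142 \frac{1}{-897443}} = \frac{- \frac{12}{7} - 64 - - \frac{141}{7} + \frac{\left(-141\right)^{2}}{7}}{621142 \frac{1}{-897443}} = \frac{- \frac{12}{7} - 64 + \frac{141}{7} + \frac{1}{7} \cdot 19881}{621142 \left(- \frac{1}{897443}\right)} = \frac{- \frac{12}{7} - 64 + \frac{141}{7} + \frac{19881}{7}}{- \frac{621142}{897443}} = \frac{19562}{7} \left(- \frac{897443}{621142}\right) = - \frac{8777889983}{2173997}$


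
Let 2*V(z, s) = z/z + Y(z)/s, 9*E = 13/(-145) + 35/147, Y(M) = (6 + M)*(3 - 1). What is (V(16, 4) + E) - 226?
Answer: -6028648/27405 ≈ -219.98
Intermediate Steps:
Y(M) = 12 + 2*M (Y(M) = (6 + M)*2 = 12 + 2*M)
E = 452/27405 (E = (13/(-145) + 35/147)/9 = (13*(-1/145) + 35*(1/147))/9 = (-13/145 + 5/21)/9 = (⅑)*(452/3045) = 452/27405 ≈ 0.016493)
V(z, s) = ½ + (12 + 2*z)/(2*s) (V(z, s) = (z/z + (12 + 2*z)/s)/2 = (1 + (12 + 2*z)/s)/2 = ½ + (12 + 2*z)/(2*s))
(V(16, 4) + E) - 226 = ((6 + 16 + (½)*4)/4 + 452/27405) - 226 = ((6 + 16 + 2)/4 + 452/27405) - 226 = ((¼)*24 + 452/27405) - 226 = (6 + 452/27405) - 226 = 164882/27405 - 226 = -6028648/27405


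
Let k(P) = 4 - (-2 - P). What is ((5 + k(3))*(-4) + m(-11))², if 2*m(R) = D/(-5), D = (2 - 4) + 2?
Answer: 3136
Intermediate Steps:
D = 0 (D = -2 + 2 = 0)
k(P) = 6 + P (k(P) = 4 + (2 + P) = 6 + P)
m(R) = 0 (m(R) = (0/(-5))/2 = (0*(-⅕))/2 = (½)*0 = 0)
((5 + k(3))*(-4) + m(-11))² = ((5 + (6 + 3))*(-4) + 0)² = ((5 + 9)*(-4) + 0)² = (14*(-4) + 0)² = (-56 + 0)² = (-56)² = 3136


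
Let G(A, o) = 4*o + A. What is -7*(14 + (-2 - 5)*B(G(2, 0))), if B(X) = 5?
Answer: 147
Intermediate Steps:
G(A, o) = A + 4*o
-7*(14 + (-2 - 5)*B(G(2, 0))) = -7*(14 + (-2 - 5)*5) = -7*(14 - 7*5) = -7*(14 - 35) = -7*(-21) = 147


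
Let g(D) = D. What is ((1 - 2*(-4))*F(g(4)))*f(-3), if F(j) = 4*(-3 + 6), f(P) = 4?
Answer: 432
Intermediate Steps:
F(j) = 12 (F(j) = 4*3 = 12)
((1 - 2*(-4))*F(g(4)))*f(-3) = ((1 - 2*(-4))*12)*4 = ((1 + 8)*12)*4 = (9*12)*4 = 108*4 = 432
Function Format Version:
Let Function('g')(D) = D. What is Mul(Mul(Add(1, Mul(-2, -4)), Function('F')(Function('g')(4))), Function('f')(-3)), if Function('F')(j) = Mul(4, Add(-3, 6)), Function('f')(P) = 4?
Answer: 432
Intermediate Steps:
Function('F')(j) = 12 (Function('F')(j) = Mul(4, 3) = 12)
Mul(Mul(Add(1, Mul(-2, -4)), Function('F')(Function('g')(4))), Function('f')(-3)) = Mul(Mul(Add(1, Mul(-2, -4)), 12), 4) = Mul(Mul(Add(1, 8), 12), 4) = Mul(Mul(9, 12), 4) = Mul(108, 4) = 432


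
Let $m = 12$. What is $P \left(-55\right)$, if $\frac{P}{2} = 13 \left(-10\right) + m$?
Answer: $12980$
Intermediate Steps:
$P = -236$ ($P = 2 \left(13 \left(-10\right) + 12\right) = 2 \left(-130 + 12\right) = 2 \left(-118\right) = -236$)
$P \left(-55\right) = \left(-236\right) \left(-55\right) = 12980$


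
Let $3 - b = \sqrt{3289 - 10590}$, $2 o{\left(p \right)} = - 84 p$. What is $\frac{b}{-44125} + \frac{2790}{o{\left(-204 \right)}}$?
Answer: $\frac{6837947}{21003500} + \frac{7 i \sqrt{149}}{44125} \approx 0.32556 + 0.0019365 i$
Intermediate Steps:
$o{\left(p \right)} = - 42 p$ ($o{\left(p \right)} = \frac{\left(-84\right) p}{2} = - 42 p$)
$b = 3 - 7 i \sqrt{149}$ ($b = 3 - \sqrt{3289 - 10590} = 3 - \sqrt{-7301} = 3 - 7 i \sqrt{149} \approx 3.0 - 85.446 i$)
$\frac{b}{-44125} + \frac{2790}{o{\left(-204 \right)}} = \frac{3 - 7 i \sqrt{149}}{-44125} + \frac{2790}{\left(-42\right) \left(-204\right)} = \left(3 - 7 i \sqrt{149}\right) \left(- \frac{1}{44125}\right) + \frac{2790}{8568} = \left(- \frac{3}{44125} + \frac{7 i \sqrt{149}}{44125}\right) + 2790 \cdot \frac{1}{8568} = \left(- \frac{3}{44125} + \frac{7 i \sqrt{149}}{44125}\right) + \frac{155}{476} = \frac{6837947}{21003500} + \frac{7 i \sqrt{149}}{44125}$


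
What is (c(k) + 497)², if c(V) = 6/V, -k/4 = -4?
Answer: 15832441/64 ≈ 2.4738e+5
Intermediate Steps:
k = 16 (k = -4*(-4) = 16)
(c(k) + 497)² = (6/16 + 497)² = (6*(1/16) + 497)² = (3/8 + 497)² = (3979/8)² = 15832441/64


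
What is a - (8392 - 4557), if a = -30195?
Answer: -34030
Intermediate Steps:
a - (8392 - 4557) = -30195 - (8392 - 4557) = -30195 - 1*3835 = -30195 - 3835 = -34030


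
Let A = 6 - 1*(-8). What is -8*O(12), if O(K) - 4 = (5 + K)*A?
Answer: -1936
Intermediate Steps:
A = 14 (A = 6 + 8 = 14)
O(K) = 74 + 14*K (O(K) = 4 + (5 + K)*14 = 4 + (70 + 14*K) = 74 + 14*K)
-8*O(12) = -8*(74 + 14*12) = -8*(74 + 168) = -8*242 = -1936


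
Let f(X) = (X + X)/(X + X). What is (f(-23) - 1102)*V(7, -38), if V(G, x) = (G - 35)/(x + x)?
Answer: -7707/19 ≈ -405.63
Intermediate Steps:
V(G, x) = (-35 + G)/(2*x) (V(G, x) = (-35 + G)/((2*x)) = (-35 + G)*(1/(2*x)) = (-35 + G)/(2*x))
f(X) = 1 (f(X) = (2*X)/((2*X)) = (2*X)*(1/(2*X)) = 1)
(f(-23) - 1102)*V(7, -38) = (1 - 1102)*((½)*(-35 + 7)/(-38)) = -1101*(-1)*(-28)/(2*38) = -1101*7/19 = -7707/19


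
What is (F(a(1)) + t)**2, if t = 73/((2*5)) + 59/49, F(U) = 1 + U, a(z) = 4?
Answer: 43784689/240100 ≈ 182.36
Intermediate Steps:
t = 4167/490 (t = 73/10 + 59*(1/49) = 73*(1/10) + 59/49 = 73/10 + 59/49 = 4167/490 ≈ 8.5041)
(F(a(1)) + t)**2 = ((1 + 4) + 4167/490)**2 = (5 + 4167/490)**2 = (6617/490)**2 = 43784689/240100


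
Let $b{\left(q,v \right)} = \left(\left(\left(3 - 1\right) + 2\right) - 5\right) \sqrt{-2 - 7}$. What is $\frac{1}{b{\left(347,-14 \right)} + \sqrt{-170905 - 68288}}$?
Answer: $- \frac{i}{79728} - \frac{i \sqrt{2953}}{26576} \approx - 0.0020573 i$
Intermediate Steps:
$b{\left(q,v \right)} = - 3 i$ ($b{\left(q,v \right)} = \left(\left(2 + 2\right) - 5\right) \sqrt{-9} = \left(4 - 5\right) 3 i = - 3 i$)
$\frac{1}{b{\left(347,-14 \right)} + \sqrt{-170905 - 68288}} = \frac{1}{- 3 i + \sqrt{-170905 - 68288}} = \frac{1}{- 3 i + \sqrt{-239193}} = \frac{1}{- 3 i + 9 i \sqrt{2953}}$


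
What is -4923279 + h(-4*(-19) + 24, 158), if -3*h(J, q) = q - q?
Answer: -4923279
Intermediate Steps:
h(J, q) = 0 (h(J, q) = -(q - q)/3 = -⅓*0 = 0)
-4923279 + h(-4*(-19) + 24, 158) = -4923279 + 0 = -4923279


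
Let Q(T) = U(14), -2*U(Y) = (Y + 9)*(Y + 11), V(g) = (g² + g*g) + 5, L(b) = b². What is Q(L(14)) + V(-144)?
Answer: 82379/2 ≈ 41190.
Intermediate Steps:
V(g) = 5 + 2*g² (V(g) = (g² + g²) + 5 = 2*g² + 5 = 5 + 2*g²)
U(Y) = -(9 + Y)*(11 + Y)/2 (U(Y) = -(Y + 9)*(Y + 11)/2 = -(9 + Y)*(11 + Y)/2)
Q(T) = -575/2 (Q(T) = -99/2 - 10*14 - ½*14² = -99/2 - 140 - ½*196 = -99/2 - 140 - 98 = -575/2)
Q(L(14)) + V(-144) = -575/2 + (5 + 2*(-144)²) = -575/2 + (5 + 2*20736) = -575/2 + (5 + 41472) = -575/2 + 41477 = 82379/2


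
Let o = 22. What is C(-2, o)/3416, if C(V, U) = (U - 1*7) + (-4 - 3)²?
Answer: 8/427 ≈ 0.018735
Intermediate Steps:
C(V, U) = 42 + U (C(V, U) = (U - 7) + (-7)² = (-7 + U) + 49 = 42 + U)
C(-2, o)/3416 = (42 + 22)/3416 = 64*(1/3416) = 8/427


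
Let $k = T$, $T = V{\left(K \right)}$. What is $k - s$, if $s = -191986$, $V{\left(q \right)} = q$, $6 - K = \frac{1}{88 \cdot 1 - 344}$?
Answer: $\frac{49149953}{256} \approx 1.9199 \cdot 10^{5}$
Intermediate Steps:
$K = \frac{1537}{256}$ ($K = 6 - \frac{1}{88 \cdot 1 - 344} = 6 - \frac{1}{88 - 344} = 6 - \frac{1}{-256} = 6 - - \frac{1}{256} = 6 + \frac{1}{256} = \frac{1537}{256} \approx 6.0039$)
$T = \frac{1537}{256} \approx 6.0039$
$k = \frac{1537}{256} \approx 6.0039$
$k - s = \frac{1537}{256} - -191986 = \frac{1537}{256} + 191986 = \frac{49149953}{256}$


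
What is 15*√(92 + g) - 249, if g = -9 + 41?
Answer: -249 + 30*√31 ≈ -81.967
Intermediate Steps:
g = 32
15*√(92 + g) - 249 = 15*√(92 + 32) - 249 = 15*√124 - 249 = 15*(2*√31) - 249 = 30*√31 - 249 = -249 + 30*√31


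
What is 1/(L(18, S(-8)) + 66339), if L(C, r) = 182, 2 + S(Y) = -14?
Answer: 1/66521 ≈ 1.5033e-5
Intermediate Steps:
S(Y) = -16 (S(Y) = -2 - 14 = -16)
1/(L(18, S(-8)) + 66339) = 1/(182 + 66339) = 1/66521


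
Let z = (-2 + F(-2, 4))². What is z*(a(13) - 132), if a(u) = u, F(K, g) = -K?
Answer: 0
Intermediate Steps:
z = 0 (z = (-2 - 1*(-2))² = (-2 + 2)² = 0² = 0)
z*(a(13) - 132) = 0*(13 - 132) = 0*(-119) = 0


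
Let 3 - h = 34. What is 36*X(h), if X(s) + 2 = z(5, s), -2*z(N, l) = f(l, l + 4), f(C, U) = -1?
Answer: -54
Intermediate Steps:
z(N, l) = ½ (z(N, l) = -½*(-1) = ½)
h = -31 (h = 3 - 1*34 = 3 - 34 = -31)
X(s) = -3/2 (X(s) = -2 + ½ = -3/2)
36*X(h) = 36*(-3/2) = -54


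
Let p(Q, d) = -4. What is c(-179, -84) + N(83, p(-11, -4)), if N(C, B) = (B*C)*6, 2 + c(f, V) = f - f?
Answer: -1994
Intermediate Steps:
c(f, V) = -2 (c(f, V) = -2 + (f - f) = -2 + 0 = -2)
N(C, B) = 6*B*C
c(-179, -84) + N(83, p(-11, -4)) = -2 + 6*(-4)*83 = -2 - 1992 = -1994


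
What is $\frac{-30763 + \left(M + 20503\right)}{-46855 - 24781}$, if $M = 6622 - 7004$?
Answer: $\frac{5321}{35818} \approx 0.14856$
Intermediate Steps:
$M = -382$
$\frac{-30763 + \left(M + 20503\right)}{-46855 - 24781} = \frac{-30763 + \left(-382 + 20503\right)}{-46855 - 24781} = \frac{-30763 + 20121}{-71636} = \left(-10642\right) \left(- \frac{1}{71636}\right) = \frac{5321}{35818}$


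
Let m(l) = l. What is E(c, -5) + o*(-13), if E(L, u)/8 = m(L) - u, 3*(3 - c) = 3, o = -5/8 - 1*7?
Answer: 1241/8 ≈ 155.13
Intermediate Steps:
o = -61/8 (o = -5*⅛ - 7 = -5/8 - 7 = -61/8 ≈ -7.6250)
c = 2 (c = 3 - ⅓*3 = 3 - 1 = 2)
E(L, u) = -8*u + 8*L (E(L, u) = 8*(L - u) = -8*u + 8*L)
E(c, -5) + o*(-13) = (-8*(-5) + 8*2) - 61/8*(-13) = (40 + 16) + 793/8 = 56 + 793/8 = 1241/8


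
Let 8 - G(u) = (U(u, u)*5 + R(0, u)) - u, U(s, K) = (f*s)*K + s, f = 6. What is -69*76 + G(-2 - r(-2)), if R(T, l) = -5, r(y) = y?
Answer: -5231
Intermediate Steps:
U(s, K) = s + 6*K*s (U(s, K) = (6*s)*K + s = 6*K*s + s = s + 6*K*s)
G(u) = 13 + u - 5*u*(1 + 6*u) (G(u) = 8 - (((u*(1 + 6*u))*5 - 5) - u) = 8 - ((5*u*(1 + 6*u) - 5) - u) = 8 - ((-5 + 5*u*(1 + 6*u)) - u) = 8 - (-5 - u + 5*u*(1 + 6*u)) = 8 + (5 + u - 5*u*(1 + 6*u)) = 13 + u - 5*u*(1 + 6*u))
-69*76 + G(-2 - r(-2)) = -69*76 + (13 - 30*(-2 - 1*(-2))² - 4*(-2 - 1*(-2))) = -5244 + (13 - 30*(-2 + 2)² - 4*(-2 + 2)) = -5244 + (13 - 30*0² - 4*0) = -5244 + (13 - 30*0 + 0) = -5244 + (13 + 0 + 0) = -5244 + 13 = -5231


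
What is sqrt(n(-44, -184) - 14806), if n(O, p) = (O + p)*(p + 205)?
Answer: I*sqrt(19594) ≈ 139.98*I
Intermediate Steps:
n(O, p) = (205 + p)*(O + p) (n(O, p) = (O + p)*(205 + p) = (205 + p)*(O + p))
sqrt(n(-44, -184) - 14806) = sqrt(((-184)**2 + 205*(-44) + 205*(-184) - 44*(-184)) - 14806) = sqrt((33856 - 9020 - 37720 + 8096) - 14806) = sqrt(-4788 - 14806) = sqrt(-19594) = I*sqrt(19594)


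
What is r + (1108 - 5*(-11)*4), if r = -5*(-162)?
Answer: 2138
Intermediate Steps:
r = 810
r + (1108 - 5*(-11)*4) = 810 + (1108 - 5*(-11)*4) = 810 + (1108 + 55*4) = 810 + (1108 + 220) = 810 + 1328 = 2138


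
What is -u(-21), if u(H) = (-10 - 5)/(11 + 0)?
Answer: 15/11 ≈ 1.3636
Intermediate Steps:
u(H) = -15/11
-u(-21) = -1*(-15/11) = 15/11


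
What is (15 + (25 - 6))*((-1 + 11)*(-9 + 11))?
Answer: 680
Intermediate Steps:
(15 + (25 - 6))*((-1 + 11)*(-9 + 11)) = (15 + 19)*(10*2) = 34*20 = 680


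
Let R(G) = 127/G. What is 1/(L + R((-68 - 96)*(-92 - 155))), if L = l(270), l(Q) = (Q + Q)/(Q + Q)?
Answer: 40508/40635 ≈ 0.99687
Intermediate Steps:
l(Q) = 1 (l(Q) = (2*Q)/((2*Q)) = (2*Q)*(1/(2*Q)) = 1)
L = 1
1/(L + R((-68 - 96)*(-92 - 155))) = 1/(1 + 127/(((-68 - 96)*(-92 - 155)))) = 1/(1 + 127/((-164*(-247)))) = 1/(1 + 127/40508) = 1/(40635/40508) = 40508/40635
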